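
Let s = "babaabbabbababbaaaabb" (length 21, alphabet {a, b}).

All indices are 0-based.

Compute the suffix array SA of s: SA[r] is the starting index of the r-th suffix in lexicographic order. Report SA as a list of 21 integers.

rank | idx | suffix
   0 |  15 | aaaabb
   1 |  16 | aaabb
   2 |  17 | aabb
   3 |   3 | aabbabbababbaaaabb
   4 |   1 | abaabbabbababbaaaabb
   5 |  10 | ababbaaaabb
   6 |  18 | abb
   7 |  12 | abbaaaabb
   8 |   7 | abbababbaaaabb
   9 |   4 | abbabbababbaaaabb
  10 |  20 | b
  11 |  14 | baaaabb
  12 |   2 | baabbabbababbaaaabb
  13 |   0 | babaabbabbababbaaaabb
  14 |   9 | bababbaaaabb
  15 |  11 | babbaaaabb
  16 |   6 | babbababbaaaabb
  17 |  19 | bb
  18 |  13 | bbaaaabb
  19 |   8 | bbababbaaaabb
  20 |   5 | bbabbababbaaaabb

[15, 16, 17, 3, 1, 10, 18, 12, 7, 4, 20, 14, 2, 0, 9, 11, 6, 19, 13, 8, 5]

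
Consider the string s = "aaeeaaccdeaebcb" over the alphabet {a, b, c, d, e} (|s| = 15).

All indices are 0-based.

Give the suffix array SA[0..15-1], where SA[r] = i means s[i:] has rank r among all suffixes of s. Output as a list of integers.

[4, 0, 5, 10, 1, 14, 12, 13, 6, 7, 8, 3, 9, 11, 2]

sorted suffixes:
  #0 SA[0]=4  'aaccdeaebcb'
  #1 SA[1]=0  'aaeeaaccdeaebcb'
  #2 SA[2]=5  'accdeaebcb'
  #3 SA[3]=10  'aebcb'
  #4 SA[4]=1  'aeeaaccdeaebcb'
  #5 SA[5]=14  'b'
  #6 SA[6]=12  'bcb'
  #7 SA[7]=13  'cb'
  #8 SA[8]=6  'ccdeaebcb'
  #9 SA[9]=7  'cdeaebcb'
  #10 SA[10]=8  'deaebcb'
  #11 SA[11]=3  'eaaccdeaebcb'
  #12 SA[12]=9  'eaebcb'
  #13 SA[13]=11  'ebcb'
  #14 SA[14]=2  'eeaaccdeaebcb'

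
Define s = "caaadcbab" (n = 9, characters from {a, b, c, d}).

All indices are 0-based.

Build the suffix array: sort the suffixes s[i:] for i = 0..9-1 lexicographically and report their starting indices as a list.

[1, 2, 7, 3, 8, 6, 0, 5, 4]

rank→(start, suffix):
  0 → (1, 'aaadcbab')
  1 → (2, 'aadcbab')
  2 → (7, 'ab')
  3 → (3, 'adcbab')
  4 → (8, 'b')
  5 → (6, 'bab')
  6 → (0, 'caaadcbab')
  7 → (5, 'cbab')
  8 → (4, 'dcbab')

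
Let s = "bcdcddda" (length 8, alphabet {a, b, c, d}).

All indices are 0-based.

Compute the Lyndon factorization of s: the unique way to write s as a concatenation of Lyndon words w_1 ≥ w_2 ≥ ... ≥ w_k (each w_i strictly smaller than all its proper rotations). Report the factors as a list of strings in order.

["bcdcddd", "a"]

emit factor 1: 'bcdcddd' (i=0, period=7)
emit factor 2: 'a' (i=7, period=1)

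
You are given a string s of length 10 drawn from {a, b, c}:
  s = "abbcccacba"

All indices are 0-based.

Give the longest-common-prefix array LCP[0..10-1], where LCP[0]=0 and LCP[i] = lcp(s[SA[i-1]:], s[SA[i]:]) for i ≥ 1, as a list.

[0, 1, 1, 0, 1, 1, 0, 1, 1, 2]

rank | idx | suffix
   0 |   9 | a
   1 |   0 | abbcccacba
   2 |   6 | acba
   3 |   8 | ba
   4 |   1 | bbcccacba
   5 |   2 | bcccacba
   6 |   5 | cacba
   7 |   7 | cba
   8 |   4 | ccacba
   9 |   3 | cccacba

SA = [9, 0, 6, 8, 1, 2, 5, 7, 4, 3]
[i] adj suffixes → lcp
  [1] 9/0 → 1 ('a')
  [2] 0/6 → 1 ('a')
  [3] 6/8 → 0 ('')
  [4] 8/1 → 1 ('b')
  [5] 1/2 → 1 ('b')
  [6] 2/5 → 0 ('')
  [7] 5/7 → 1 ('c')
  [8] 7/4 → 1 ('c')
  [9] 4/3 → 2 ('cc')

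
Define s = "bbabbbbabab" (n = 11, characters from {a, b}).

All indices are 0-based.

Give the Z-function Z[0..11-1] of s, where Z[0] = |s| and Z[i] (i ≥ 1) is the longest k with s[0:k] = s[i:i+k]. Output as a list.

Z[0]=11
i=1: outside box; Z[1]=1 scan→box=[1,2)
i=2: outside box; Z[2]=0
i=3: outside box; Z[3]=2 scan→box=[3,5)
i=4: min(r-i=1, Z[1]=1)=1; Z[4]=2 scan→box=[4,6)
i=5: min(r-i=1, Z[1]=1)=1; Z[5]=4 scan→box=[5,9)
i=6: min(r-i=3, Z[1]=1)=1; Z[6]=1
i=7: min(r-i=2, Z[2]=0)=0; Z[7]=0
i=8: min(r-i=1, Z[3]=2)=1; Z[8]=1
i=9: outside box; Z[9]=0
i=10: outside box; Z[10]=1 scan→box=[10,11)

[11, 1, 0, 2, 2, 4, 1, 0, 1, 0, 1]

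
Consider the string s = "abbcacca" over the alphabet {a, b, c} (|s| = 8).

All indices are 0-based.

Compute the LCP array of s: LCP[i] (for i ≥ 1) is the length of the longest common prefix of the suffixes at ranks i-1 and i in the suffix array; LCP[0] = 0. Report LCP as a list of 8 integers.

[0, 1, 1, 0, 1, 0, 2, 1]

rank→(start, suffix):
  0 → (7, 'a')
  1 → (0, 'abbcacca')
  2 → (4, 'acca')
  3 → (1, 'bbcacca')
  4 → (2, 'bcacca')
  5 → (6, 'ca')
  6 → (3, 'cacca')
  7 → (5, 'cca')

SA = [7, 0, 4, 1, 2, 6, 3, 5]
rank  pair      lcp
   1  s[7:],s[0:]  1  'a'
   2  s[0:],s[4:]  1  'a'
   3  s[4:],s[1:]  0  ''
   4  s[1:],s[2:]  1  'b'
   5  s[2:],s[6:]  0  ''
   6  s[6:],s[3:]  2  'ca'
   7  s[3:],s[5:]  1  'c'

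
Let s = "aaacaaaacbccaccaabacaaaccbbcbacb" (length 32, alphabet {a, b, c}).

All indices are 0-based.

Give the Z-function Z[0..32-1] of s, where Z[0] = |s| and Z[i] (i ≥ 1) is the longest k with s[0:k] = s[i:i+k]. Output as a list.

Z[0]=32
i=1: fresh scan; Z[1]=2 extend→box=[1,3)
i=2: min(r-i=1, Z[1]=2)=1; Z[2]=1
i=3: fresh scan; Z[3]=0
i=4: fresh scan; Z[4]=3 extend→box=[4,7)
i=5: min(r-i=2, Z[1]=2)=2; Z[5]=4 extend→box=[5,9)
i=6: min(r-i=3, Z[1]=2)=2; Z[6]=2
i=7: min(r-i=2, Z[2]=1)=1; Z[7]=1
i=8: min(r-i=1, Z[3]=0)=0; Z[8]=0
i=9: fresh scan; Z[9]=0
i=10: fresh scan; Z[10]=0
i=11: fresh scan; Z[11]=0
i=12: fresh scan; Z[12]=1 extend→box=[12,13)
i=13: fresh scan; Z[13]=0
i=14: fresh scan; Z[14]=0
i=15: fresh scan; Z[15]=2 extend→box=[15,17)
i=16: min(r-i=1, Z[1]=2)=1; Z[16]=1
i=17: fresh scan; Z[17]=0
i=18: fresh scan; Z[18]=1 extend→box=[18,19)
i=19: fresh scan; Z[19]=0
i=20: fresh scan; Z[20]=4 extend→box=[20,24)
i=21: min(r-i=3, Z[1]=2)=2; Z[21]=2
i=22: min(r-i=2, Z[2]=1)=1; Z[22]=1
i=23: min(r-i=1, Z[3]=0)=0; Z[23]=0
i=24: fresh scan; Z[24]=0
i=25: fresh scan; Z[25]=0
i=26: fresh scan; Z[26]=0
i=27: fresh scan; Z[27]=0
i=28: fresh scan; Z[28]=0
i=29: fresh scan; Z[29]=1 extend→box=[29,30)
i=30: fresh scan; Z[30]=0
i=31: fresh scan; Z[31]=0

[32, 2, 1, 0, 3, 4, 2, 1, 0, 0, 0, 0, 1, 0, 0, 2, 1, 0, 1, 0, 4, 2, 1, 0, 0, 0, 0, 0, 0, 1, 0, 0]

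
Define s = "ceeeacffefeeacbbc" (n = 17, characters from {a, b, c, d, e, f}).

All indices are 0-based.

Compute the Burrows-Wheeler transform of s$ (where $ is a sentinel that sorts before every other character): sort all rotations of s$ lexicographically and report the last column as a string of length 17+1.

ceecbba$aeefecfefc

rank  rotation            last
    0  $ceeeacffefeeacbbc  c
    1  acbbc$ceeeacffefee  e
    2  acffefeeacbbc$ceee  e
    3  bbc$ceeeacffefeeac  c
    4  bc$ceeeacffefeeacb  b
    5  c$ceeeacffefeeacbb  b
    6  cbbc$ceeeacffefeea  a
    7  ceeeacffefeeacbbc$  $
    8  cffefeeacbbc$ceeea  a
    9  eacbbc$ceeeacffefe  e
   10  eacffefeeacbbc$cee  e
   11  eeacbbc$ceeeacffef  f
   12  eeacffefeeacbbc$ce  e
   13  eeeacffefeeacbbc$c  c
   14  efeeacbbc$ceeeacff  f
   15  feeacbbc$ceeeacffe  e
   16  fefeeacbbc$ceeeacf  f
   17  ffefeeacbbc$ceeeac  c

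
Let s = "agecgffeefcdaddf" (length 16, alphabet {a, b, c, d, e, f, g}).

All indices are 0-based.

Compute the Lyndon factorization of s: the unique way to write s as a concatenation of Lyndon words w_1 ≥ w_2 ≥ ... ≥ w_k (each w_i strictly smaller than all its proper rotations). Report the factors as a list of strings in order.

emit factor 1: 'agecgffeefcd' (i=0, period=12)
emit factor 2: 'addf' (i=12, period=4)

["agecgffeefcd", "addf"]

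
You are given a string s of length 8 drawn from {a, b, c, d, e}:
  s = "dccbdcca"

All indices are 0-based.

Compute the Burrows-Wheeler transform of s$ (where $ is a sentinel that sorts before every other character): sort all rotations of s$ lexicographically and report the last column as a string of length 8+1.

accccddb$

rank  rotation   last
    0  $dccbdcca  a
    1  a$dccbdcc  c
    2  bdcca$dcc  c
    3  ca$dccbdc  c
    4  cbdcca$dc  c
    5  cca$dccbd  d
    6  ccbdcca$d  d
    7  dcca$dccb  b
    8  dccbdcca$  $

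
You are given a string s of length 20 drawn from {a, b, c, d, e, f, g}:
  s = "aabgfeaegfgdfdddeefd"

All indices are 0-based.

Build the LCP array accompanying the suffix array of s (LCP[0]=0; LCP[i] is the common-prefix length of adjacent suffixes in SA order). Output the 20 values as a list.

[0, 1, 1, 0, 0, 1, 2, 1, 1, 0, 1, 1, 1, 0, 2, 1, 1, 0, 1, 2]

rank→(start, suffix):
  0 → (0, 'aabgfeaegfgdfdddeefd')
  1 → (1, 'abgfeaegfgdfdddeefd')
  2 → (6, 'aegfgdfdddeefd')
  3 → (2, 'bgfeaegfgdfdddeefd')
  4 → (19, 'd')
  5 → (13, 'dddeefd')
  6 → (14, 'ddeefd')
  7 → (15, 'deefd')
  8 → (11, 'dfdddeefd')
  9 → (5, 'eaegfgdfdddeefd')
  10 → (16, 'eefd')
  11 → (17, 'efd')
  12 → (7, 'egfgdfdddeefd')
  13 → (18, 'fd')
  14 → (12, 'fdddeefd')
  15 → (4, 'feaegfgdfdddeefd')
  16 → (9, 'fgdfdddeefd')
  17 → (10, 'gdfdddeefd')
  18 → (3, 'gfeaegfgdfdddeefd')
  19 → (8, 'gfgdfdddeefd')

SA = [0, 1, 6, 2, 19, 13, 14, 15, 11, 5, 16, 17, 7, 18, 12, 4, 9, 10, 3, 8]
[i] adj suffixes → lcp
  [1] 0/1 → 1 ('a')
  [2] 1/6 → 1 ('a')
  [3] 6/2 → 0 ('')
  [4] 2/19 → 0 ('')
  [5] 19/13 → 1 ('d')
  [6] 13/14 → 2 ('dd')
  [7] 14/15 → 1 ('d')
  [8] 15/11 → 1 ('d')
  [9] 11/5 → 0 ('')
  [10] 5/16 → 1 ('e')
  [11] 16/17 → 1 ('e')
  [12] 17/7 → 1 ('e')
  [13] 7/18 → 0 ('')
  [14] 18/12 → 2 ('fd')
  [15] 12/4 → 1 ('f')
  [16] 4/9 → 1 ('f')
  [17] 9/10 → 0 ('')
  [18] 10/3 → 1 ('g')
  [19] 3/8 → 2 ('gf')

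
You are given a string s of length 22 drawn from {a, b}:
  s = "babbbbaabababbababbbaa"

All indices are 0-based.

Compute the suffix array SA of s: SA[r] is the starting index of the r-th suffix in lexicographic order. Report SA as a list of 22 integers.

[21, 20, 6, 7, 9, 14, 11, 16, 1, 19, 5, 8, 13, 10, 15, 0, 18, 4, 12, 17, 3, 2]

rank→(start, suffix):
  0 → (21, 'a')
  1 → (20, 'aa')
  2 → (6, 'aabababbababbbaa')
  3 → (7, 'abababbababbbaa')
  4 → (9, 'ababbababbbaa')
  5 → (14, 'ababbbaa')
  6 → (11, 'abbababbbaa')
  7 → (16, 'abbbaa')
  8 → (1, 'abbbbaabababbababbbaa')
  9 → (19, 'baa')
  10 → (5, 'baabababbababbbaa')
  11 → (8, 'bababbababbbaa')
  12 → (13, 'bababbbaa')
  13 → (10, 'babbababbbaa')
  14 → (15, 'babbbaa')
  15 → (0, 'babbbbaabababbababbbaa')
  16 → (18, 'bbaa')
  17 → (4, 'bbaabababbababbbaa')
  18 → (12, 'bbababbbaa')
  19 → (17, 'bbbaa')
  20 → (3, 'bbbaabababbababbbaa')
  21 → (2, 'bbbbaabababbababbbaa')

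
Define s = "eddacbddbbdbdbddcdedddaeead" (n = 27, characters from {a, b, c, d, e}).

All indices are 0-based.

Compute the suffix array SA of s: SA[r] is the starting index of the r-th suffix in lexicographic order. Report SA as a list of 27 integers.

sorted suffixes:
  #0 SA[0]=3  'acbddbbdbdbddcdedddaeead'
  #1 SA[1]=25  'ad'
  #2 SA[2]=22  'aeead'
  #3 SA[3]=8  'bbdbdbddcdedddaeead'
  #4 SA[4]=9  'bdbdbddcdedddaeead'
  #5 SA[5]=11  'bdbddcdedddaeead'
  #6 SA[6]=5  'bddbbdbdbddcdedddaeead'
  #7 SA[7]=13  'bddcdedddaeead'
  #8 SA[8]=4  'cbddbbdbdbddcdedddaeead'
  #9 SA[9]=16  'cdedddaeead'
  #10 SA[10]=26  'd'
  #11 SA[11]=2  'dacbddbbdbdbddcdedddaeead'
  #12 SA[12]=21  'daeead'
  #13 SA[13]=7  'dbbdbdbddcdedddaeead'
  #14 SA[14]=10  'dbdbddcdedddaeead'
  #15 SA[15]=12  'dbddcdedddaeead'
  #16 SA[16]=15  'dcdedddaeead'
  #17 SA[17]=1  'ddacbddbbdbdbddcdedddaeead'
  #18 SA[18]=20  'ddaeead'
  #19 SA[19]=6  'ddbbdbdbddcdedddaeead'
  #20 SA[20]=14  'ddcdedddaeead'
  #21 SA[21]=19  'dddaeead'
  #22 SA[22]=17  'dedddaeead'
  #23 SA[23]=24  'ead'
  #24 SA[24]=0  'eddacbddbbdbdbddcdedddaeead'
  #25 SA[25]=18  'edddaeead'
  #26 SA[26]=23  'eead'

[3, 25, 22, 8, 9, 11, 5, 13, 4, 16, 26, 2, 21, 7, 10, 12, 15, 1, 20, 6, 14, 19, 17, 24, 0, 18, 23]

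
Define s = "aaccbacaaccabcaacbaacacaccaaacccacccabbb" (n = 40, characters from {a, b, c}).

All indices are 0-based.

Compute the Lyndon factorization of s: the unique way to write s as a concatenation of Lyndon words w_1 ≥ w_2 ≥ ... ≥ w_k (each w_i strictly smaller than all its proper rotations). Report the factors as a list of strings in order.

["aaccbac", "aaccabc", "aacb", "aacacacc", "aaacccacccabbb"]

emit factor 1: 'aaccbac' (i=0, period=7)
emit factor 2: 'aaccabc' (i=7, period=7)
emit factor 3: 'aacb' (i=14, period=4)
emit factor 4: 'aacacacc' (i=18, period=8)
emit factor 5: 'aaacccacccabbb' (i=26, period=14)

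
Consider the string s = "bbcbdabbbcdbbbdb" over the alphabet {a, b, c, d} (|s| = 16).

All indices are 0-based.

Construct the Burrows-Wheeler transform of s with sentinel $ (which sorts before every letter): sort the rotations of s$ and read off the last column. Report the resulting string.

bddad$bbbbcbbbbbc

rank  rotation           last
    0  $bbcbdabbbcdbbbdb  b
    1  abbbcdbbbdb$bbcbd  d
    2  b$bbcbdabbbcdbbbd  d
    3  bbbcdbbbdb$bbcbda  a
    4  bbbdb$bbcbdabbbcd  d
    5  bbcbdabbbcdbbbdb$  $
    6  bbcdbbbdb$bbcbdab  b
    7  bbdb$bbcbdabbbcdb  b
    8  bcbdabbbcdbbbdb$b  b
    9  bcdbbbdb$bbcbdabb  b
   10  bdabbbcdbbbdb$bbc  c
   11  bdb$bbcbdabbbcdbb  b
   12  cbdabbbcdbbbdb$bb  b
   13  cdbbbdb$bbcbdabbb  b
   14  dabbbcdbbbdb$bbcb  b
   15  db$bbcbdabbbcdbbb  b
   16  dbbbdb$bbcbdabbbc  c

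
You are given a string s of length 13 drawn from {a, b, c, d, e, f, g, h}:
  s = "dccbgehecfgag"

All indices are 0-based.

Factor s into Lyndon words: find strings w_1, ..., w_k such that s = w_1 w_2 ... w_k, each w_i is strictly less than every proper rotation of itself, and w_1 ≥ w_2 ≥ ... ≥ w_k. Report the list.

["d", "c", "c", "bgehecfg", "ag"]

emit factor 1: 'd' (i=0, period=1)
emit factor 2: 'c' (i=1, period=1)
emit factor 3: 'c' (i=2, period=1)
emit factor 4: 'bgehecfg' (i=3, period=8)
emit factor 5: 'ag' (i=11, period=2)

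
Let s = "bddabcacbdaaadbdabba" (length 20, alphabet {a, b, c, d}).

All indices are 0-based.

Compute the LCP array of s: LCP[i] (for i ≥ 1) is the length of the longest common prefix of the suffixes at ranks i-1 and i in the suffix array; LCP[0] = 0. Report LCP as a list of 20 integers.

[0, 1, 2, 1, 2, 1, 1, 0, 1, 1, 1, 3, 2, 0, 1, 0, 2, 3, 1, 1]

rank→(start, suffix):
  0 → (19, 'a')
  1 → (10, 'aaadbdabba')
  2 → (11, 'aadbdabba')
  3 → (16, 'abba')
  4 → (3, 'abcacbdaaadbdabba')
  5 → (6, 'acbdaaadbdabba')
  6 → (12, 'adbdabba')
  7 → (18, 'ba')
  8 → (17, 'bba')
  9 → (4, 'bcacbdaaadbdabba')
  10 → (8, 'bdaaadbdabba')
  11 → (14, 'bdabba')
  12 → (0, 'bddabcacbdaaadbdabba')
  13 → (5, 'cacbdaaadbdabba')
  14 → (7, 'cbdaaadbdabba')
  15 → (9, 'daaadbdabba')
  16 → (15, 'dabba')
  17 → (2, 'dabcacbdaaadbdabba')
  18 → (13, 'dbdabba')
  19 → (1, 'ddabcacbdaaadbdabba')

SA = [19, 10, 11, 16, 3, 6, 12, 18, 17, 4, 8, 14, 0, 5, 7, 9, 15, 2, 13, 1]
i: (SA[i-1],SA[i]) lcp shared
  1: (19,10) 1 'a'
  2: (10,11) 2 'aa'
  3: (11,16) 1 'a'
  4: (16,3) 2 'ab'
  5: (3,6) 1 'a'
  6: (6,12) 1 'a'
  7: (12,18) 0 ''
  8: (18,17) 1 'b'
  9: (17,4) 1 'b'
  10: (4,8) 1 'b'
  11: (8,14) 3 'bda'
  12: (14,0) 2 'bd'
  13: (0,5) 0 ''
  14: (5,7) 1 'c'
  15: (7,9) 0 ''
  16: (9,15) 2 'da'
  17: (15,2) 3 'dab'
  18: (2,13) 1 'd'
  19: (13,1) 1 'd'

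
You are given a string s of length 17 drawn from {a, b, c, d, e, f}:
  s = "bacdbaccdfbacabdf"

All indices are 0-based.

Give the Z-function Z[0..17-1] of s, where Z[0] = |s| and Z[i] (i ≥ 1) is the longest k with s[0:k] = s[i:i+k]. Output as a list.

[17, 0, 0, 0, 3, 0, 0, 0, 0, 0, 3, 0, 0, 0, 1, 0, 0]

Z[0]=17
i=1: fresh scan; Z[1]=0
i=2: fresh scan; Z[2]=0
i=3: fresh scan; Z[3]=0
i=4: fresh scan; Z[4]=3 scan→box=[4,7)
i=5: min(r-i=2, Z[1]=0)=0; Z[5]=0
i=6: min(r-i=1, Z[2]=0)=0; Z[6]=0
i=7: fresh scan; Z[7]=0
i=8: fresh scan; Z[8]=0
i=9: fresh scan; Z[9]=0
i=10: fresh scan; Z[10]=3 scan→box=[10,13)
i=11: min(r-i=2, Z[1]=0)=0; Z[11]=0
i=12: min(r-i=1, Z[2]=0)=0; Z[12]=0
i=13: fresh scan; Z[13]=0
i=14: fresh scan; Z[14]=1 scan→box=[14,15)
i=15: fresh scan; Z[15]=0
i=16: fresh scan; Z[16]=0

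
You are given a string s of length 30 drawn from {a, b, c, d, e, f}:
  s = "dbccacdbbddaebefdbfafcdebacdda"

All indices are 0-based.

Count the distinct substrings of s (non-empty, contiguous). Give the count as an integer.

431

rank→(start, suffix):
  0 → (29, 'a')
  1 → (4, 'acdbbddaebefdbfafcdebacdda')
  2 → (25, 'acdda')
  3 → (11, 'aebefdbfafcdebacdda')
  4 → (19, 'afcdebacdda')
  5 → (24, 'bacdda')
  6 → (7, 'bbddaebefdbfafcdebacdda')
  7 → (1, 'bccacdbbddaebefdbfafcdebacdda')
  8 → (8, 'bddaebefdbfafcdebacdda')
  9 → (13, 'befdbfafcdebacdda')
  10 → (17, 'bfafcdebacdda')
  11 → (3, 'cacdbbddaebefdbfafcdebacdda')
  12 → (2, 'ccacdbbddaebefdbfafcdebacdda')
  13 → (5, 'cdbbddaebefdbfafcdebacdda')
  14 → (26, 'cdda')
  15 → (21, 'cdebacdda')
  16 → (28, 'da')
  17 → (10, 'daebefdbfafcdebacdda')
  18 → (6, 'dbbddaebefdbfafcdebacdda')
  19 → (0, 'dbccacdbbddaebefdbfafcdebacdda')
  20 → (16, 'dbfafcdebacdda')
  21 → (27, 'dda')
  22 → (9, 'ddaebefdbfafcdebacdda')
  23 → (22, 'debacdda')
  24 → (23, 'ebacdda')
  25 → (12, 'ebefdbfafcdebacdda')
  26 → (14, 'efdbfafcdebacdda')
  27 → (18, 'fafcdebacdda')
  28 → (20, 'fcdebacdda')
  29 → (15, 'fdbfafcdebacdda')

SA = [29, 4, 25, 11, 19, 24, 7, 1, 8, 13, 17, 3, 2, 5, 26, 21, 28, 10, 6, 0, 16, 27, 9, 22, 23, 12, 14, 18, 20, 15]
i: (SA[i-1],SA[i]) lcp shared
  1: (29,4) 1 'a'
  2: (4,25) 3 'acd'
  3: (25,11) 1 'a'
  4: (11,19) 1 'a'
  5: (19,24) 0 ''
  6: (24,7) 1 'b'
  7: (7,1) 1 'b'
  8: (1,8) 1 'b'
  9: (8,13) 1 'b'
  10: (13,17) 1 'b'
  11: (17,3) 0 ''
  12: (3,2) 1 'c'
  13: (2,5) 1 'c'
  14: (5,26) 2 'cd'
  15: (26,21) 2 'cd'
  16: (21,28) 0 ''
  17: (28,10) 2 'da'
  18: (10,6) 1 'd'
  19: (6,0) 2 'db'
  20: (0,16) 2 'db'
  21: (16,27) 1 'd'
  22: (27,9) 3 'dda'
  23: (9,22) 1 'd'
  24: (22,23) 0 ''
  25: (23,12) 2 'eb'
  26: (12,14) 1 'e'
  27: (14,18) 0 ''
  28: (18,20) 1 'f'
  29: (20,15) 1 'f'

n(n+1)/2 = 30·31/2 = 465
Σ LCP = 0 + 1 + 3 + 1 + 1 + 0 + 1 + 1 + 1 + 1 + 1 + 0 + 1 + 1 + 2 + 2 + 0 + 2 + 1 + 2 + 2 + 1 + 3 + 1 + 0 + 2 + 1 + 0 + 1 + 1 = 34
distinct = 465 − 34 = 431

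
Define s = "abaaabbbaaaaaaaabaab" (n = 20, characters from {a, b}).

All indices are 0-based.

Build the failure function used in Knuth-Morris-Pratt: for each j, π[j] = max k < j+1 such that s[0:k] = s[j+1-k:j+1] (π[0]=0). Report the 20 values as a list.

[0, 0, 1, 1, 1, 2, 0, 0, 1, 1, 1, 1, 1, 1, 1, 1, 2, 3, 4, 2]

π[0] = 0
j=1 s[j]='b': π[1]=0 (border '')
j=2 s[j]='a': π[2]=1 (border 'a')
j=3 s[j]='a': k: 1→0; π[3]=1 (border 'a')
j=4 s[j]='a': k: 1→0; π[4]=1 (border 'a')
j=5 s[j]='b': π[5]=2 (border 'ab')
j=6 s[j]='b': k: 2→0; π[6]=0 (border '')
j=7 s[j]='b': π[7]=0 (border '')
j=8 s[j]='a': π[8]=1 (border 'a')
j=9 s[j]='a': k: 1→0; π[9]=1 (border 'a')
j=10 s[j]='a': k: 1→0; π[10]=1 (border 'a')
j=11 s[j]='a': k: 1→0; π[11]=1 (border 'a')
j=12 s[j]='a': k: 1→0; π[12]=1 (border 'a')
j=13 s[j]='a': k: 1→0; π[13]=1 (border 'a')
j=14 s[j]='a': k: 1→0; π[14]=1 (border 'a')
j=15 s[j]='a': k: 1→0; π[15]=1 (border 'a')
j=16 s[j]='b': π[16]=2 (border 'ab')
j=17 s[j]='a': π[17]=3 (border 'aba')
j=18 s[j]='a': π[18]=4 (border 'abaa')
j=19 s[j]='b': k: 4→1; π[19]=2 (border 'ab')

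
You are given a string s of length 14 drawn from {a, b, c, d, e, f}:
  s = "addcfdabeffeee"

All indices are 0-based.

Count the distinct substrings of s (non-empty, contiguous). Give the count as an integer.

sorted suffixes:
  #0 SA[0]=6  'abeffeee'
  #1 SA[1]=0  'addcfdabeffeee'
  #2 SA[2]=7  'beffeee'
  #3 SA[3]=3  'cfdabeffeee'
  #4 SA[4]=5  'dabeffeee'
  #5 SA[5]=2  'dcfdabeffeee'
  #6 SA[6]=1  'ddcfdabeffeee'
  #7 SA[7]=13  'e'
  #8 SA[8]=12  'ee'
  #9 SA[9]=11  'eee'
  #10 SA[10]=8  'effeee'
  #11 SA[11]=4  'fdabeffeee'
  #12 SA[12]=10  'feee'
  #13 SA[13]=9  'ffeee'

SA = [6, 0, 7, 3, 5, 2, 1, 13, 12, 11, 8, 4, 10, 9]
[i] adj suffixes → lcp
  [1] 6/0 → 1 ('a')
  [2] 0/7 → 0 ('')
  [3] 7/3 → 0 ('')
  [4] 3/5 → 0 ('')
  [5] 5/2 → 1 ('d')
  [6] 2/1 → 1 ('d')
  [7] 1/13 → 0 ('')
  [8] 13/12 → 1 ('e')
  [9] 12/11 → 2 ('ee')
  [10] 11/8 → 1 ('e')
  [11] 8/4 → 0 ('')
  [12] 4/10 → 1 ('f')
  [13] 10/9 → 1 ('f')

n(n+1)/2 = 14·15/2 = 105
Σ LCP = 0 + 1 + 0 + 0 + 0 + 1 + 1 + 0 + 1 + 2 + 1 + 0 + 1 + 1 = 9
distinct = 105 − 9 = 96

96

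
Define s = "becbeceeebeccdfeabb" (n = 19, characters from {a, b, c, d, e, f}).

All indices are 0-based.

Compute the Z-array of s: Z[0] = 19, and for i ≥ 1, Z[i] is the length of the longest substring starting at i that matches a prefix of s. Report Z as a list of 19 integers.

Z[0]=19
i=1: fresh scan; Z[1]=0
i=2: fresh scan; Z[2]=0
i=3: fresh scan; Z[3]=3 extend→box=[3,6)
i=4: min(r-i=2, Z[1]=0)=0; Z[4]=0
i=5: min(r-i=1, Z[2]=0)=0; Z[5]=0
i=6: fresh scan; Z[6]=0
i=7: fresh scan; Z[7]=0
i=8: fresh scan; Z[8]=0
i=9: fresh scan; Z[9]=3 extend→box=[9,12)
i=10: min(r-i=2, Z[1]=0)=0; Z[10]=0
i=11: min(r-i=1, Z[2]=0)=0; Z[11]=0
i=12: fresh scan; Z[12]=0
i=13: fresh scan; Z[13]=0
i=14: fresh scan; Z[14]=0
i=15: fresh scan; Z[15]=0
i=16: fresh scan; Z[16]=0
i=17: fresh scan; Z[17]=1 extend→box=[17,18)
i=18: fresh scan; Z[18]=1 extend→box=[18,19)

[19, 0, 0, 3, 0, 0, 0, 0, 0, 3, 0, 0, 0, 0, 0, 0, 0, 1, 1]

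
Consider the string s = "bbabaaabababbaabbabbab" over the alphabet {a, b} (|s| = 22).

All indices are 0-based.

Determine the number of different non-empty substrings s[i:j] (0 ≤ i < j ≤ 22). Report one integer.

194

rank | idx | suffix
   0 |   4 | aaabababbaabbabbab
   1 |   5 | aabababbaabbabbab
   2 |  13 | aabbabbab
   3 |  20 | ab
   4 |   2 | abaaabababbaabbabbab
   5 |   6 | abababbaabbabbab
   6 |   8 | ababbaabbabbab
   7 |  10 | abbaabbabbab
   8 |  17 | abbab
   9 |  14 | abbabbab
  10 |  21 | b
  11 |   3 | baaabababbaabbabbab
  12 |  12 | baabbabbab
  13 |  19 | bab
  14 |   1 | babaaabababbaabbabbab
  15 |   7 | bababbaabbabbab
  16 |   9 | babbaabbabbab
  17 |  16 | babbab
  18 |  11 | bbaabbabbab
  19 |  18 | bbab
  20 |   0 | bbabaaabababbaabbabbab
  21 |  15 | bbabbab

SA = [4, 5, 13, 20, 2, 6, 8, 10, 17, 14, 21, 3, 12, 19, 1, 7, 9, 16, 11, 18, 0, 15]
[i] adj suffixes → lcp
  [1] 4/5 → 2 ('aa')
  [2] 5/13 → 3 ('aab')
  [3] 13/20 → 1 ('a')
  [4] 20/2 → 2 ('ab')
  [5] 2/6 → 3 ('aba')
  [6] 6/8 → 4 ('abab')
  [7] 8/10 → 2 ('ab')
  [8] 10/17 → 4 ('abba')
  [9] 17/14 → 5 ('abbab')
  [10] 14/21 → 0 ('')
  [11] 21/3 → 1 ('b')
  [12] 3/12 → 3 ('baa')
  [13] 12/19 → 2 ('ba')
  [14] 19/1 → 3 ('bab')
  [15] 1/7 → 4 ('baba')
  [16] 7/9 → 3 ('bab')
  [17] 9/16 → 5 ('babba')
  [18] 16/11 → 1 ('b')
  [19] 11/18 → 3 ('bba')
  [20] 18/0 → 4 ('bbab')
  [21] 0/15 → 4 ('bbab')

n(n+1)/2 = 22·23/2 = 253
Σ LCP = 0 + 2 + 3 + 1 + 2 + 3 + 4 + 2 + 4 + 5 + 0 + 1 + 3 + 2 + 3 + 4 + 3 + 5 + 1 + 3 + 4 + 4 = 59
distinct = 253 − 59 = 194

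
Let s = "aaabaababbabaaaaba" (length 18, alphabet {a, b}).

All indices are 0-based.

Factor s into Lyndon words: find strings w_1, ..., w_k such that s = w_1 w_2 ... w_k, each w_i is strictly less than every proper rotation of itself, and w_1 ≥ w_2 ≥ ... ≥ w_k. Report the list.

["aaabaababbab", "aaaab", "a"]

emit factor 1: 'aaabaababbab' (i=0, period=12)
emit factor 2: 'aaaab' (i=12, period=5)
emit factor 3: 'a' (i=17, period=1)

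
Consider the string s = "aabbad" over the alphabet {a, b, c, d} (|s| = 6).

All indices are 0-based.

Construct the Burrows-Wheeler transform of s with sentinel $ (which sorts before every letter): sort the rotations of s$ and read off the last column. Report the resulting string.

rank  rotation last
    0  $aabbad  d
    1  aabbad$  $
    2  abbad$a  a
    3  ad$aabb  b
    4  bad$aab  b
    5  bbad$aa  a
    6  d$aabba  a

d$abbaa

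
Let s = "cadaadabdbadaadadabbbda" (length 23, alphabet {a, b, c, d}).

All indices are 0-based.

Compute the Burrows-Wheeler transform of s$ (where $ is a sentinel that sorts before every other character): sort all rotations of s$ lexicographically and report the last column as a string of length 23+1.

adddddcbdaadabba$baaaaab

rank  rotation                  last
    0  $cadaadabdbadaadadabbbda  a
    1  a$cadaadabdbadaadadabbbd  d
    2  aadabdbadaadadabbbda$cad  d
    3  aadadabbbda$cadaadabdbad  d
    4  abbbda$cadaadabdbadaadad  d
    5  abdbadaadadabbbda$cadaad  d
    6  adaadabdbadaadadabbbda$c  c
    7  adaadadabbbda$cadaadabdb  b
    8  adabbbda$cadaadabdbadaad  d
    9  adabdbadaadadabbbda$cada  a
   10  adadabbbda$cadaadabdbada  a
   11  badaadadabbbda$cadaadabd  d
   12  bbbda$cadaadabdbadaadada  a
   13  bbda$cadaadabdbadaadadab  b
   14  bda$cadaadabdbadaadadabb  b
   15  bdbadaadadabbbda$cadaada  a
   16  cadaadabdbadaadadabbbda$  $
   17  da$cadaadabdbadaadadabbb  b
   18  daadabdbadaadadabbbda$ca  a
   19  daadadabbbda$cadaadabdba  a
   20  dabbbda$cadaadabdbadaada  a
   21  dabdbadaadadabbbda$cadaa  a
   22  dadabbbda$cadaadabdbadaa  a
   23  dbadaadadabbbda$cadaadab  b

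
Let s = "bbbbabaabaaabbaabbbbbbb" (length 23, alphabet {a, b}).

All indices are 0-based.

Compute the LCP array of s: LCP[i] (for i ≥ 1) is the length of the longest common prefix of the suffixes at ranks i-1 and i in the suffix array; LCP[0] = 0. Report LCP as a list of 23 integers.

[0, 2, 3, 4, 1, 4, 2, 3, 0, 1, 3, 4, 2, 1, 2, 3, 2, 3, 3, 4, 4, 5, 6]

sorted suffixes:
  #0 SA[0]=9  'aaabbaabbbbbbb'
  #1 SA[1]=6  'aabaaabbaabbbbbbb'
  #2 SA[2]=10  'aabbaabbbbbbb'
  #3 SA[3]=14  'aabbbbbbb'
  #4 SA[4]=7  'abaaabbaabbbbbbb'
  #5 SA[5]=4  'abaabaaabbaabbbbbbb'
  #6 SA[6]=11  'abbaabbbbbbb'
  #7 SA[7]=15  'abbbbbbb'
  #8 SA[8]=22  'b'
  #9 SA[9]=8  'baaabbaabbbbbbb'
  #10 SA[10]=5  'baabaaabbaabbbbbbb'
  #11 SA[11]=13  'baabbbbbbb'
  #12 SA[12]=3  'babaabaaabbaabbbbbbb'
  #13 SA[13]=21  'bb'
  #14 SA[14]=12  'bbaabbbbbbb'
  #15 SA[15]=2  'bbabaabaaabbaabbbbbbb'
  #16 SA[16]=20  'bbb'
  #17 SA[17]=1  'bbbabaabaaabbaabbbbbbb'
  #18 SA[18]=19  'bbbb'
  #19 SA[19]=0  'bbbbabaabaaabbaabbbbbbb'
  #20 SA[20]=18  'bbbbb'
  #21 SA[21]=17  'bbbbbb'
  #22 SA[22]=16  'bbbbbbb'

SA = [9, 6, 10, 14, 7, 4, 11, 15, 22, 8, 5, 13, 3, 21, 12, 2, 20, 1, 19, 0, 18, 17, 16]
rank  pair      lcp
   1  s[9:],s[6:]  2  'aa'
   2  s[6:],s[10:]  3  'aab'
   3  s[10:],s[14:]  4  'aabb'
   4  s[14:],s[7:]  1  'a'
   5  s[7:],s[4:]  4  'abaa'
   6  s[4:],s[11:]  2  'ab'
   7  s[11:],s[15:]  3  'abb'
   8  s[15:],s[22:]  0  ''
   9  s[22:],s[8:]  1  'b'
  10  s[8:],s[5:]  3  'baa'
  11  s[5:],s[13:]  4  'baab'
  12  s[13:],s[3:]  2  'ba'
  13  s[3:],s[21:]  1  'b'
  14  s[21:],s[12:]  2  'bb'
  15  s[12:],s[2:]  3  'bba'
  16  s[2:],s[20:]  2  'bb'
  17  s[20:],s[1:]  3  'bbb'
  18  s[1:],s[19:]  3  'bbb'
  19  s[19:],s[0:]  4  'bbbb'
  20  s[0:],s[18:]  4  'bbbb'
  21  s[18:],s[17:]  5  'bbbbb'
  22  s[17:],s[16:]  6  'bbbbbb'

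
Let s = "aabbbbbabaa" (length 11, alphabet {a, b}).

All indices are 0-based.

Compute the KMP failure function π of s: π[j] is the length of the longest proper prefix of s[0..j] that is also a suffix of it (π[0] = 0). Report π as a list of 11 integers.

π[0] = 0
j=1 s[j]='a': π[1]=1 (border 'a')
j=2 s[j]='b': k: 1→0; π[2]=0 (border '')
j=3 s[j]='b': π[3]=0 (border '')
j=4 s[j]='b': π[4]=0 (border '')
j=5 s[j]='b': π[5]=0 (border '')
j=6 s[j]='b': π[6]=0 (border '')
j=7 s[j]='a': π[7]=1 (border 'a')
j=8 s[j]='b': k: 1→0; π[8]=0 (border '')
j=9 s[j]='a': π[9]=1 (border 'a')
j=10 s[j]='a': π[10]=2 (border 'aa')

[0, 1, 0, 0, 0, 0, 0, 1, 0, 1, 2]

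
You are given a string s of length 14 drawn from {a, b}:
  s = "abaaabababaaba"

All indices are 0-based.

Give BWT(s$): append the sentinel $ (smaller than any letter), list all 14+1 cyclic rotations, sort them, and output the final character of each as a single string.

rank  rotation         last
    0  $abaaabababaaba  a
    1  a$abaaabababaab  b
    2  aaabababaaba$ab  b
    3  aaba$abaaababab  b
    4  aabababaaba$aba  a
    5  aba$abaaabababa  a
    6  abaaabababaaba$  $
    7  abaaba$abaaabab  b
    8  ababaaba$abaaab  b
    9  abababaaba$abaa  a
   10  ba$abaaabababaa  a
   11  baaabababaaba$a  a
   12  baaba$abaaababa  a
   13  babaaba$abaaaba  a
   14  bababaaba$abaaa  a

abbbaa$bbaaaaaa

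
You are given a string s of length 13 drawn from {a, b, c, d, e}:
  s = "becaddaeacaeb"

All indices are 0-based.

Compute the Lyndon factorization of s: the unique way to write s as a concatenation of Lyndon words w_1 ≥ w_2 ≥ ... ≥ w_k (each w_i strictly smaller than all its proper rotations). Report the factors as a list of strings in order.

["bec", "addae", "acaeb"]

emit factor 1: 'bec' (i=0, period=3)
emit factor 2: 'addae' (i=3, period=5)
emit factor 3: 'acaeb' (i=8, period=5)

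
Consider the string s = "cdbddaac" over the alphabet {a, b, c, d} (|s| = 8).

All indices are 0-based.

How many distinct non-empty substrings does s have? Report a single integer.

rank | idx | suffix
   0 |   5 | aac
   1 |   6 | ac
   2 |   2 | bddaac
   3 |   7 | c
   4 |   0 | cdbddaac
   5 |   4 | daac
   6 |   1 | dbddaac
   7 |   3 | ddaac

SA = [5, 6, 2, 7, 0, 4, 1, 3]
[i] adj suffixes → lcp
  [1] 5/6 → 1 ('a')
  [2] 6/2 → 0 ('')
  [3] 2/7 → 0 ('')
  [4] 7/0 → 1 ('c')
  [5] 0/4 → 0 ('')
  [6] 4/1 → 1 ('d')
  [7] 1/3 → 1 ('d')

n(n+1)/2 = 8·9/2 = 36
Σ LCP = 0 + 1 + 0 + 0 + 1 + 0 + 1 + 1 = 4
distinct = 36 − 4 = 32

32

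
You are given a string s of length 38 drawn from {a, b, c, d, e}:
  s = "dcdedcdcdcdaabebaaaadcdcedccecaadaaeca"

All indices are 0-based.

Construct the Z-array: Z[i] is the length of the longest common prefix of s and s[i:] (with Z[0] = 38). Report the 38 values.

[38, 0, 1, 0, 3, 0, 3, 0, 3, 0, 1, 0, 0, 0, 0, 0, 0, 0, 0, 0, 3, 0, 2, 0, 0, 2, 0, 0, 0, 0, 0, 0, 1, 0, 0, 0, 0, 0]

Z[0]=38
i=1: outside box; Z[1]=0
i=2: outside box; Z[2]=1 extend→box=[2,3)
i=3: outside box; Z[3]=0
i=4: outside box; Z[4]=3 extend→box=[4,7)
i=5: min(r-i=2, Z[1]=0)=0; Z[5]=0
i=6: min(r-i=1, Z[2]=1)=1; Z[6]=3 extend→box=[6,9)
i=7: min(r-i=2, Z[1]=0)=0; Z[7]=0
i=8: min(r-i=1, Z[2]=1)=1; Z[8]=3 extend→box=[8,11)
i=9: min(r-i=2, Z[1]=0)=0; Z[9]=0
i=10: min(r-i=1, Z[2]=1)=1; Z[10]=1
i=11: outside box; Z[11]=0
i=12: outside box; Z[12]=0
i=13: outside box; Z[13]=0
i=14: outside box; Z[14]=0
i=15: outside box; Z[15]=0
i=16: outside box; Z[16]=0
i=17: outside box; Z[17]=0
i=18: outside box; Z[18]=0
i=19: outside box; Z[19]=0
i=20: outside box; Z[20]=3 extend→box=[20,23)
i=21: min(r-i=2, Z[1]=0)=0; Z[21]=0
i=22: min(r-i=1, Z[2]=1)=1; Z[22]=2 extend→box=[22,24)
i=23: min(r-i=1, Z[1]=0)=0; Z[23]=0
i=24: outside box; Z[24]=0
i=25: outside box; Z[25]=2 extend→box=[25,27)
i=26: min(r-i=1, Z[1]=0)=0; Z[26]=0
i=27: outside box; Z[27]=0
i=28: outside box; Z[28]=0
i=29: outside box; Z[29]=0
i=30: outside box; Z[30]=0
i=31: outside box; Z[31]=0
i=32: outside box; Z[32]=1 extend→box=[32,33)
i=33: outside box; Z[33]=0
i=34: outside box; Z[34]=0
i=35: outside box; Z[35]=0
i=36: outside box; Z[36]=0
i=37: outside box; Z[37]=0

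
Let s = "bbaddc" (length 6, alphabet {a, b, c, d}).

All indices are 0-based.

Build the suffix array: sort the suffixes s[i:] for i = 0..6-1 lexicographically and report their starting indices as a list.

rank | idx | suffix
   0 |   2 | addc
   1 |   1 | baddc
   2 |   0 | bbaddc
   3 |   5 | c
   4 |   4 | dc
   5 |   3 | ddc

[2, 1, 0, 5, 4, 3]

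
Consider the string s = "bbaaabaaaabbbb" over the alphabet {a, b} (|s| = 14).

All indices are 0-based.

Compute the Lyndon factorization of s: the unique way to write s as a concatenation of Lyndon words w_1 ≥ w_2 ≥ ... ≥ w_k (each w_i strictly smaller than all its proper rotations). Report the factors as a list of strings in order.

["b", "b", "aaab", "aaaabbbb"]

emit factor 1: 'b' (i=0, period=1)
emit factor 2: 'b' (i=1, period=1)
emit factor 3: 'aaab' (i=2, period=4)
emit factor 4: 'aaaabbbb' (i=6, period=8)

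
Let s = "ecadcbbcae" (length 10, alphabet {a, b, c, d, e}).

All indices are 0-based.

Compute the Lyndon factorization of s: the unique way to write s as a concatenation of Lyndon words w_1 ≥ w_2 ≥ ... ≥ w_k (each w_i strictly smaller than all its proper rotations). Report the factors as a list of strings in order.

["e", "c", "adcbbcae"]

emit factor 1: 'e' (i=0, period=1)
emit factor 2: 'c' (i=1, period=1)
emit factor 3: 'adcbbcae' (i=2, period=8)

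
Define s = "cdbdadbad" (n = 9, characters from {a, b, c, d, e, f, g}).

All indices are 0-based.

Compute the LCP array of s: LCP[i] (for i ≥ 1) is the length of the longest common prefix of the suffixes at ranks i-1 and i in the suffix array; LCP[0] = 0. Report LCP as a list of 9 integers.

[0, 2, 0, 1, 0, 0, 1, 1, 2]

rank→(start, suffix):
  0 → (7, 'ad')
  1 → (4, 'adbad')
  2 → (6, 'bad')
  3 → (2, 'bdadbad')
  4 → (0, 'cdbdadbad')
  5 → (8, 'd')
  6 → (3, 'dadbad')
  7 → (5, 'dbad')
  8 → (1, 'dbdadbad')

SA = [7, 4, 6, 2, 0, 8, 3, 5, 1]
rank  pair      lcp
   1  s[7:],s[4:]  2  'ad'
   2  s[4:],s[6:]  0  ''
   3  s[6:],s[2:]  1  'b'
   4  s[2:],s[0:]  0  ''
   5  s[0:],s[8:]  0  ''
   6  s[8:],s[3:]  1  'd'
   7  s[3:],s[5:]  1  'd'
   8  s[5:],s[1:]  2  'db'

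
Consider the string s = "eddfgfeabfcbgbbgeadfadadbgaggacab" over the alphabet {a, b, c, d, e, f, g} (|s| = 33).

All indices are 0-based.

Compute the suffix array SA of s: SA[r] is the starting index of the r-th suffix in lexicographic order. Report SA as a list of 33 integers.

[31, 7, 29, 20, 22, 17, 26, 32, 13, 8, 24, 11, 14, 30, 10, 21, 23, 1, 18, 2, 6, 16, 0, 19, 9, 5, 3, 28, 25, 12, 15, 4, 27]

sorted suffixes:
  #0 SA[0]=31  'ab'
  #1 SA[1]=7  'abfcbgbbgeadfadadbgaggacab'
  #2 SA[2]=29  'acab'
  #3 SA[3]=20  'adadbgaggacab'
  #4 SA[4]=22  'adbgaggacab'
  #5 SA[5]=17  'adfadadbgaggacab'
  #6 SA[6]=26  'aggacab'
  #7 SA[7]=32  'b'
  #8 SA[8]=13  'bbgeadfadadbgaggacab'
  #9 SA[9]=8  'bfcbgbbgeadfadadbgaggacab'
  #10 SA[10]=24  'bgaggacab'
  #11 SA[11]=11  'bgbbgeadfadadbgaggacab'
  #12 SA[12]=14  'bgeadfadadbgaggacab'
  #13 SA[13]=30  'cab'
  #14 SA[14]=10  'cbgbbgeadfadadbgaggacab'
  #15 SA[15]=21  'dadbgaggacab'
  #16 SA[16]=23  'dbgaggacab'
  #17 SA[17]=1  'ddfgfeabfcbgbbgeadfadadbgaggacab'
  #18 SA[18]=18  'dfadadbgaggacab'
  #19 SA[19]=2  'dfgfeabfcbgbbgeadfadadbgaggacab'
  #20 SA[20]=6  'eabfcbgbbgeadfadadbgaggacab'
  #21 SA[21]=16  'eadfadadbgaggacab'
  #22 SA[22]=0  'eddfgfeabfcbgbbgeadfadadbgaggacab'
  #23 SA[23]=19  'fadadbgaggacab'
  #24 SA[24]=9  'fcbgbbgeadfadadbgaggacab'
  #25 SA[25]=5  'feabfcbgbbgeadfadadbgaggacab'
  #26 SA[26]=3  'fgfeabfcbgbbgeadfadadbgaggacab'
  #27 SA[27]=28  'gacab'
  #28 SA[28]=25  'gaggacab'
  #29 SA[29]=12  'gbbgeadfadadbgaggacab'
  #30 SA[30]=15  'geadfadadbgaggacab'
  #31 SA[31]=4  'gfeabfcbgbbgeadfadadbgaggacab'
  #32 SA[32]=27  'ggacab'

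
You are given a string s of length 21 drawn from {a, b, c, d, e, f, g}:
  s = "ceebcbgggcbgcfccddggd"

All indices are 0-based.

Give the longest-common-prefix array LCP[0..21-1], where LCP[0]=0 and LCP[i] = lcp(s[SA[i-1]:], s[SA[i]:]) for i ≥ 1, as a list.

sorted suffixes:
  #0 SA[0]=3  'bcbgggcbgcfccddggd'
  #1 SA[1]=10  'bgcfccddggd'
  #2 SA[2]=5  'bgggcbgcfccddggd'
  #3 SA[3]=9  'cbgcfccddggd'
  #4 SA[4]=4  'cbgggcbgcfccddggd'
  #5 SA[5]=14  'ccddggd'
  #6 SA[6]=15  'cddggd'
  #7 SA[7]=0  'ceebcbgggcbgcfccddggd'
  #8 SA[8]=12  'cfccddggd'
  #9 SA[9]=20  'd'
  #10 SA[10]=16  'ddggd'
  #11 SA[11]=17  'dggd'
  #12 SA[12]=2  'ebcbgggcbgcfccddggd'
  #13 SA[13]=1  'eebcbgggcbgcfccddggd'
  #14 SA[14]=13  'fccddggd'
  #15 SA[15]=8  'gcbgcfccddggd'
  #16 SA[16]=11  'gcfccddggd'
  #17 SA[17]=19  'gd'
  #18 SA[18]=7  'ggcbgcfccddggd'
  #19 SA[19]=18  'ggd'
  #20 SA[20]=6  'gggcbgcfccddggd'

SA = [3, 10, 5, 9, 4, 14, 15, 0, 12, 20, 16, 17, 2, 1, 13, 8, 11, 19, 7, 18, 6]
[i] adj suffixes → lcp
  [1] 3/10 → 1 ('b')
  [2] 10/5 → 2 ('bg')
  [3] 5/9 → 0 ('')
  [4] 9/4 → 3 ('cbg')
  [5] 4/14 → 1 ('c')
  [6] 14/15 → 1 ('c')
  [7] 15/0 → 1 ('c')
  [8] 0/12 → 1 ('c')
  [9] 12/20 → 0 ('')
  [10] 20/16 → 1 ('d')
  [11] 16/17 → 1 ('d')
  [12] 17/2 → 0 ('')
  [13] 2/1 → 1 ('e')
  [14] 1/13 → 0 ('')
  [15] 13/8 → 0 ('')
  [16] 8/11 → 2 ('gc')
  [17] 11/19 → 1 ('g')
  [18] 19/7 → 1 ('g')
  [19] 7/18 → 2 ('gg')
  [20] 18/6 → 2 ('gg')

[0, 1, 2, 0, 3, 1, 1, 1, 1, 0, 1, 1, 0, 1, 0, 0, 2, 1, 1, 2, 2]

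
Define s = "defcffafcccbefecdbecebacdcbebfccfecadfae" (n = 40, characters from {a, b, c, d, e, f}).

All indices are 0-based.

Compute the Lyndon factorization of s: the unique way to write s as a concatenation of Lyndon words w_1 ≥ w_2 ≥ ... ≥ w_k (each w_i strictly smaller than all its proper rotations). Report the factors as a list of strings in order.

["def", "cff", "afcccbefecdbeceb", "acdcbebfccfecadfae"]

emit factor 1: 'def' (i=0, period=3)
emit factor 2: 'cff' (i=3, period=3)
emit factor 3: 'afcccbefecdbeceb' (i=6, period=16)
emit factor 4: 'acdcbebfccfecadfae' (i=22, period=18)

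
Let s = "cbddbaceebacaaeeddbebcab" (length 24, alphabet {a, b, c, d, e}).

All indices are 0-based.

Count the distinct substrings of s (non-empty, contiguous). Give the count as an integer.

272

rank | idx | suffix
   0 |  12 | aaeeddbebcab
   1 |  22 | ab
   2 |  10 | acaaeeddbebcab
   3 |   5 | aceebacaaeeddbebcab
   4 |  13 | aeeddbebcab
   5 |  23 | b
   6 |   9 | bacaaeeddbebcab
   7 |   4 | baceebacaaeeddbebcab
   8 |  20 | bcab
   9 |   1 | bddbaceebacaaeeddbebcab
  10 |  18 | bebcab
  11 |  11 | caaeeddbebcab
  12 |  21 | cab
  13 |   0 | cbddbaceebacaaeeddbebcab
  14 |   6 | ceebacaaeeddbebcab
  15 |   3 | dbaceebacaaeeddbebcab
  16 |  17 | dbebcab
  17 |   2 | ddbaceebacaaeeddbebcab
  18 |  16 | ddbebcab
  19 |   8 | ebacaaeeddbebcab
  20 |  19 | ebcab
  21 |  15 | eddbebcab
  22 |   7 | eebacaaeeddbebcab
  23 |  14 | eeddbebcab

SA = [12, 22, 10, 5, 13, 23, 9, 4, 20, 1, 18, 11, 21, 0, 6, 3, 17, 2, 16, 8, 19, 15, 7, 14]
[i] adj suffixes → lcp
  [1] 12/22 → 1 ('a')
  [2] 22/10 → 1 ('a')
  [3] 10/5 → 2 ('ac')
  [4] 5/13 → 1 ('a')
  [5] 13/23 → 0 ('')
  [6] 23/9 → 1 ('b')
  [7] 9/4 → 3 ('bac')
  [8] 4/20 → 1 ('b')
  [9] 20/1 → 1 ('b')
  [10] 1/18 → 1 ('b')
  [11] 18/11 → 0 ('')
  [12] 11/21 → 2 ('ca')
  [13] 21/0 → 1 ('c')
  [14] 0/6 → 1 ('c')
  [15] 6/3 → 0 ('')
  [16] 3/17 → 2 ('db')
  [17] 17/2 → 1 ('d')
  [18] 2/16 → 3 ('ddb')
  [19] 16/8 → 0 ('')
  [20] 8/19 → 2 ('eb')
  [21] 19/15 → 1 ('e')
  [22] 15/7 → 1 ('e')
  [23] 7/14 → 2 ('ee')

n(n+1)/2 = 24·25/2 = 300
Σ LCP = 0 + 1 + 1 + 2 + 1 + 0 + 1 + 3 + 1 + 1 + 1 + 0 + 2 + 1 + 1 + 0 + 2 + 1 + 3 + 0 + 2 + 1 + 1 + 2 = 28
distinct = 300 − 28 = 272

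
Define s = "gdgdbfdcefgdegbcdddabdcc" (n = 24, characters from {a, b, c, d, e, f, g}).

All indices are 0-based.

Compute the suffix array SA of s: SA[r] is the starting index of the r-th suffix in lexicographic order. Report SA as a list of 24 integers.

rank | idx | suffix
   0 |  19 | abdcc
   1 |  14 | bcdddabdcc
   2 |  20 | bdcc
   3 |   4 | bfdcefgdegbcdddabdcc
   4 |  23 | c
   5 |  22 | cc
   6 |  15 | cdddabdcc
   7 |   7 | cefgdegbcdddabdcc
   8 |  18 | dabdcc
   9 |   3 | dbfdcefgdegbcdddabdcc
  10 |  21 | dcc
  11 |   6 | dcefgdegbcdddabdcc
  12 |  17 | ddabdcc
  13 |  16 | dddabdcc
  14 |  11 | degbcdddabdcc
  15 |   1 | dgdbfdcefgdegbcdddabdcc
  16 |   8 | efgdegbcdddabdcc
  17 |  12 | egbcdddabdcc
  18 |   5 | fdcefgdegbcdddabdcc
  19 |   9 | fgdegbcdddabdcc
  20 |  13 | gbcdddabdcc
  21 |   2 | gdbfdcefgdegbcdddabdcc
  22 |  10 | gdegbcdddabdcc
  23 |   0 | gdgdbfdcefgdegbcdddabdcc

[19, 14, 20, 4, 23, 22, 15, 7, 18, 3, 21, 6, 17, 16, 11, 1, 8, 12, 5, 9, 13, 2, 10, 0]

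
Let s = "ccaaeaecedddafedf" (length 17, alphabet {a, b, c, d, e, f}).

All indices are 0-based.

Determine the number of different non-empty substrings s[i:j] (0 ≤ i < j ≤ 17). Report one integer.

rank | idx | suffix
   0 |   2 | aaeaecedddafedf
   1 |   3 | aeaecedddafedf
   2 |   5 | aecedddafedf
   3 |  12 | afedf
   4 |   1 | caaeaecedddafedf
   5 |   0 | ccaaeaecedddafedf
   6 |   7 | cedddafedf
   7 |  11 | dafedf
   8 |  10 | ddafedf
   9 |   9 | dddafedf
  10 |  15 | df
  11 |   4 | eaecedddafedf
  12 |   6 | ecedddafedf
  13 |   8 | edddafedf
  14 |  14 | edf
  15 |  16 | f
  16 |  13 | fedf

SA = [2, 3, 5, 12, 1, 0, 7, 11, 10, 9, 15, 4, 6, 8, 14, 16, 13]
i: (SA[i-1],SA[i]) lcp shared
  1: (2,3) 1 'a'
  2: (3,5) 2 'ae'
  3: (5,12) 1 'a'
  4: (12,1) 0 ''
  5: (1,0) 1 'c'
  6: (0,7) 1 'c'
  7: (7,11) 0 ''
  8: (11,10) 1 'd'
  9: (10,9) 2 'dd'
  10: (9,15) 1 'd'
  11: (15,4) 0 ''
  12: (4,6) 1 'e'
  13: (6,8) 1 'e'
  14: (8,14) 2 'ed'
  15: (14,16) 0 ''
  16: (16,13) 1 'f'

n(n+1)/2 = 17·18/2 = 153
Σ LCP = 0 + 1 + 2 + 1 + 0 + 1 + 1 + 0 + 1 + 2 + 1 + 0 + 1 + 1 + 2 + 0 + 1 = 15
distinct = 153 − 15 = 138

138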